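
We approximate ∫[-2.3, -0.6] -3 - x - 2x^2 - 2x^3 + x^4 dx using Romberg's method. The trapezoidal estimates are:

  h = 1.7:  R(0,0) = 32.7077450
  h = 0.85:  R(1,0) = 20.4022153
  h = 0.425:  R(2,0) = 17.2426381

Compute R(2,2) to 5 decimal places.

16.18205

Richardson extrapolation on the trapezoidal column (denominator 4−1=3):
R(1,1) = (4·20.4022153 − 32.7077450) / 3 = 16.3003721
R(2,1) = 17.2426381 + (17.2426381 − 20.4022153)/3 = 16.1894457
R(2,2) = 16.1894457 + (16.1894457 − 16.3003721)/15 = 16.1820506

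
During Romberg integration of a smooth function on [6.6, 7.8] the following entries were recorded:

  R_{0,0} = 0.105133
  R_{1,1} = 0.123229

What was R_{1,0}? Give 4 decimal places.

0.1187

From R_{1,1} = (4·R_{1,0} − R_{0,0})/3, solve for R_{1,0}:
4·R_{1,0} = 3·0.123229 + 0.105133 = 0.474820
R_{1,0} = 0.118705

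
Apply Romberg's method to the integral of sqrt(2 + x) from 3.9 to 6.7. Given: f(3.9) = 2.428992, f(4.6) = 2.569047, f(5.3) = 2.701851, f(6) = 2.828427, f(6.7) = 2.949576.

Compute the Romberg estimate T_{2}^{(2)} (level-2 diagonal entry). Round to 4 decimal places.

7.5535

T_{0}^{(0)} (trapezoid, 1 panel, h=2.8000): 7.529995
T_{1}^{(0)} (trapezoid, 2 panels, h=1.4000): 7.547589
T_{2}^{(0)} (trapezoid, 4 panels, h=0.7000): 7.552026
T_{1}^{(1)} = 7.547589 + (7.547589 − 7.529995)/3 = 7.553454
T_{2}^{(1)} = 7.552026 + (7.552026 − 7.547589)/3 = 7.553505
T_{2}^{(2)} = 7.553505 + (7.553505 − 7.553454)/15 = 7.553508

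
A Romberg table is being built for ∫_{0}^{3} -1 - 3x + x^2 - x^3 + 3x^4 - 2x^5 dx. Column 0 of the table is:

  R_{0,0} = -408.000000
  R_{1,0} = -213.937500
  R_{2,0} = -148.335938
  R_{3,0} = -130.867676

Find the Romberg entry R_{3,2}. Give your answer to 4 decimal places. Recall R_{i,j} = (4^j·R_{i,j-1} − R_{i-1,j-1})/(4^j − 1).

-124.9500

Richardson extrapolation on the trapezoidal column (denominator 4−1=3):
R_{2,1} = -148.335938 + (-148.335938 − (-213.937500))/3 = -126.468751
R_{3,1} = -130.867676 + (-130.867676 − (-148.335938))/3 = -125.044922
R_{3,2} = -125.044922 + (-125.044922 − (-126.468751))/15 = -124.950000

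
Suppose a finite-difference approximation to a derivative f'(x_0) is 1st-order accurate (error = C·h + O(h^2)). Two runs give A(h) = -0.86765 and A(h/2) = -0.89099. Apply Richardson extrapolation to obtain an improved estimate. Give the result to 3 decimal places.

Extrapolated value = (2·A(h/2) − A(h)) / (2 − 1)
= (2·(-0.89099) − (-0.86765)) / 1
= -0.91433 / 1 = -0.91433

-0.914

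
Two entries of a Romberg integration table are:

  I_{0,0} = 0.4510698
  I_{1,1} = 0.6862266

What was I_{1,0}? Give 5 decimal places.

From I_{1,1} = (4·I_{1,0} − I_{0,0})/3, solve for I_{1,0}:
4·I_{1,0} = 3·0.6862266 + 0.4510698 = 2.5097496
I_{1,0} = 0.6274374

0.62744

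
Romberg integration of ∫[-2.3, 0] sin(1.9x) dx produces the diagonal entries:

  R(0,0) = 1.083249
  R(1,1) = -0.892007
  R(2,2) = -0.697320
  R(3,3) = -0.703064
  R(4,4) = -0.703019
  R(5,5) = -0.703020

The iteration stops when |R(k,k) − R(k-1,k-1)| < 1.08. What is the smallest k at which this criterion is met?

k = 2

|R(1,1) − R(0,0)| = 1.975256 ≥ 1.08
|R(2,2) − R(1,1)| = 0.194687 < 1.08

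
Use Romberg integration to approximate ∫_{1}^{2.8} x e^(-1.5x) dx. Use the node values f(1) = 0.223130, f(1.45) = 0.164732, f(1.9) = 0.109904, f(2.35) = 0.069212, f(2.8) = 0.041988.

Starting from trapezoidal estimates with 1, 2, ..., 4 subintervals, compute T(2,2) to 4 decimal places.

0.2132

T(0,0) (trapezoid, 1 panel, h=1.8000): 0.238606
T(1,0) (trapezoid, 2 panels, h=0.9000): 0.218217
T(2,0) (trapezoid, 4 panels, h=0.4500): 0.214383
T(1,1) = 0.218217 + (0.218217 − 0.238606)/3 = 0.211421
T(2,1) = 0.214383 + (0.214383 − 0.218217)/3 = 0.213105
T(2,2) = 0.213105 + (0.213105 − 0.211421)/15 = 0.213217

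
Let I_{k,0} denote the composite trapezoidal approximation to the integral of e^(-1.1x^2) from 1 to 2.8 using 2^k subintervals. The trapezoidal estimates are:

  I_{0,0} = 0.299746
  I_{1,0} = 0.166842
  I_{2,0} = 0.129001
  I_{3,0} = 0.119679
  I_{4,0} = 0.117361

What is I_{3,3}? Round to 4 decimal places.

I_{1,1} = (4·0.166842 − 0.299746) / 3 = 0.122541
I_{2,1} = (4·0.129001 − 0.166842) / 3 = 0.116387
I_{3,1} = 0.119679 + (0.119679 − 0.129001)/3 = 0.116572
I_{2,2} = (16·0.116387 − 0.122541) / 15 = 0.115977
I_{3,2} = 0.116572 + (0.116572 − 0.116387)/15 = 0.116584
I_{3,3} = 0.116584 + (0.116584 − 0.115977)/63 = 0.116594

0.1166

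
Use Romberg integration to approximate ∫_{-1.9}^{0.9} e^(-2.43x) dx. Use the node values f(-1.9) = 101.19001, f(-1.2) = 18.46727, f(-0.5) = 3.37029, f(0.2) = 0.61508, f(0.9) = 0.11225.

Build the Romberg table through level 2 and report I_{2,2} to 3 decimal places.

42.317

I_{0,0} (trapezoid, 1 panel, h=2.8000): 141.82316
I_{1,0} (trapezoid, 2 panels, h=1.4000): 75.62999
I_{2,0} (trapezoid, 4 panels, h=0.7000): 51.17264
I_{1,1} = 75.62999 + (75.62999 − 141.82316)/3 = 53.56560
I_{2,1} = 51.17264 + (51.17264 − 75.62999)/3 = 43.02019
I_{2,2} = 43.02019 + (43.02019 − 53.56560)/15 = 42.31716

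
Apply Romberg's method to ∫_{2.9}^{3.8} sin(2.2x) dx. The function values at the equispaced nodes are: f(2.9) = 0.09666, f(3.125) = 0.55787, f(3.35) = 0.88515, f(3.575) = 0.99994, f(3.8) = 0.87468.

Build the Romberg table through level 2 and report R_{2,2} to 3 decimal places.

R_{0,0} (trapezoid, 1 panel, h=0.9000): 0.43710
R_{1,0} (trapezoid, 2 panels, h=0.4500): 0.61687
R_{2,0} (trapezoid, 4 panels, h=0.2250): 0.65894
R_{1,1} = 0.61687 + (0.61687 − 0.43710)/3 = 0.67679
R_{2,1} = 0.65894 + (0.65894 − 0.61687)/3 = 0.67296
R_{2,2} = 0.67296 + (0.67296 − 0.67679)/15 = 0.67270

0.673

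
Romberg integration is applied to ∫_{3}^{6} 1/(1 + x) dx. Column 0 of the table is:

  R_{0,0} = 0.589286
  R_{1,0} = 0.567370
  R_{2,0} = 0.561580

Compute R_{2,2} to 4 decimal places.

0.5596

R_{1,1} = 0.567370 + (0.567370 − 0.589286)/3 = 0.560065
R_{2,1} = 0.561580 + (0.561580 − 0.567370)/3 = 0.559650
R_{2,2} = (16·0.559650 − 0.560065) / 15 = 0.559622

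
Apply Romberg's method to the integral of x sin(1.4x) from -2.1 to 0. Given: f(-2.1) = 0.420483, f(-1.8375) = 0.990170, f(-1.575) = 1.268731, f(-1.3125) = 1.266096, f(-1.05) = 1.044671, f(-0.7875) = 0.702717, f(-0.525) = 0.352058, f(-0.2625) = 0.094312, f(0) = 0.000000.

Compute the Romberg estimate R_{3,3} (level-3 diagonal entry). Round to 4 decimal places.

R_{0,0} (trapezoid, 1 panel, h=2.1000): 0.441507
R_{1,0} (trapezoid, 2 panels, h=1.0500): 1.317658
R_{2,0} (trapezoid, 4 panels, h=0.5250): 1.509743
R_{3,0} (trapezoid, 8 panels, h=0.2625): 1.556362
R_{1,1} = 1.317658 + (1.317658 − 0.441507)/3 = 1.609708
R_{2,1} = 1.509743 + (1.509743 − 1.317658)/3 = 1.573771
R_{3,1} = 1.556362 + (1.556362 − 1.509743)/3 = 1.571902
R_{2,2} = 1.573771 + (1.573771 − 1.609708)/15 = 1.571375
R_{3,2} = 1.571902 + (1.571902 − 1.573771)/15 = 1.571777
R_{3,3} = 1.571777 + (1.571777 − 1.571375)/63 = 1.571783

1.5718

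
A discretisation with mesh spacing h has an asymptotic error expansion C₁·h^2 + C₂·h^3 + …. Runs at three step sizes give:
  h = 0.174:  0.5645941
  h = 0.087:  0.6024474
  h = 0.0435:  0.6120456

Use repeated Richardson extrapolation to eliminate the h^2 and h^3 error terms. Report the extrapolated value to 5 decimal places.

First eliminate the h^2 term (factor 2^2 = 4):
  B₁ = (4·0.6024474 − 0.5645941)/3 = 0.6150652
  B₂ = (4·0.6120456 − 0.6024474)/3 = 0.6152450
Then eliminate the h^3 term (factor 2^3 = 8):
  (8·0.6152450 − 0.6150652)/7 = 0.6152707

0.61527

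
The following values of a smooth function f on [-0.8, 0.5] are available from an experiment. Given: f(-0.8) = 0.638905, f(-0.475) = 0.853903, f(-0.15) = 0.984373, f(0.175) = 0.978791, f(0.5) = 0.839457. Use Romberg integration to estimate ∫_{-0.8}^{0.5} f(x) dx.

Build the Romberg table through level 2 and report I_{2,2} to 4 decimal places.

I_{0,0} (trapezoid, 1 panel, h=1.3000): 0.960935
I_{1,0} (trapezoid, 2 panels, h=0.6500): 1.120310
I_{2,0} (trapezoid, 4 panels, h=0.3250): 1.155781
I_{1,1} = 1.120310 + (1.120310 − 0.960935)/3 = 1.173435
I_{2,1} = 1.155781 + (1.155781 − 1.120310)/3 = 1.167605
I_{2,2} = 1.167605 + (1.167605 − 1.173435)/15 = 1.167216

1.1672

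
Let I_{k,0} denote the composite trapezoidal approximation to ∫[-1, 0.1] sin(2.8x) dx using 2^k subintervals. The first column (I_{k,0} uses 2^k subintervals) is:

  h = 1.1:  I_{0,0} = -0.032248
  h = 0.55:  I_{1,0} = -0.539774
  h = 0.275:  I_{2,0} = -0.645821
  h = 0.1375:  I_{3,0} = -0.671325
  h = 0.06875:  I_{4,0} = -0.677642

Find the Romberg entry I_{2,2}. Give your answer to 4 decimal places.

-0.6793

Richardson extrapolation on the trapezoidal column (denominator 4−1=3):
I_{1,1} = -0.539774 + (-0.539774 − (-0.032248))/3 = -0.708949
I_{2,1} = (4·(-0.645821) − (-0.539774)) / 3 = -0.681170
I_{2,2} = -0.681170 + (-0.681170 − (-0.708949))/15 = -0.679318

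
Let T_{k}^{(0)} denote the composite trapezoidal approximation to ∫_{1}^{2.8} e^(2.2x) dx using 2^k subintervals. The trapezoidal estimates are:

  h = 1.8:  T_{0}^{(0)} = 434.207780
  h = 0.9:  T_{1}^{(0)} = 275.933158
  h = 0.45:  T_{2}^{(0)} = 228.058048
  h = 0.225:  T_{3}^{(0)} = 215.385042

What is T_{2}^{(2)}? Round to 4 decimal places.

T_{1}^{(1)} = 275.933158 + (275.933158 − 434.207780)/3 = 223.174951
T_{2}^{(1)} = (4·228.058048 − 275.933158) / 3 = 212.099678
T_{2}^{(2)} = (16·212.099678 − 223.174951) / 15 = 211.361326

211.3613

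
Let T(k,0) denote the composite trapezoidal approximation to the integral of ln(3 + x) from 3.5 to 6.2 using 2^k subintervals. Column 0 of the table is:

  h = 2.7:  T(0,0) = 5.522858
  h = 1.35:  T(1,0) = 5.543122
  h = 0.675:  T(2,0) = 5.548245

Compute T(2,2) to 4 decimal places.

5.5500

Richardson extrapolation on the trapezoidal column (denominator 4−1=3):
T(1,1) = (4·5.543122 − 5.522858) / 3 = 5.549877
T(2,1) = 5.548245 + (5.548245 − 5.543122)/3 = 5.549953
T(2,2) = (16·5.549953 − 5.549877) / 15 = 5.549958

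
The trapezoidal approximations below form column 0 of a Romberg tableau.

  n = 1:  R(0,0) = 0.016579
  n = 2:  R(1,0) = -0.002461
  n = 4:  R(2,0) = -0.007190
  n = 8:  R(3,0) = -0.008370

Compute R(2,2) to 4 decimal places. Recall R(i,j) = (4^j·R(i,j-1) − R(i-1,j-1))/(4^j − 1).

-0.0088

Richardson extrapolation on the trapezoidal column (denominator 4−1=3):
R(1,1) = (4·(-0.002461) − 0.016579) / 3 = -0.008808
R(2,1) = (4·(-0.007190) − (-0.002461)) / 3 = -0.008766
R(2,2) = -0.008766 + (-0.008766 − (-0.008808))/15 = -0.008763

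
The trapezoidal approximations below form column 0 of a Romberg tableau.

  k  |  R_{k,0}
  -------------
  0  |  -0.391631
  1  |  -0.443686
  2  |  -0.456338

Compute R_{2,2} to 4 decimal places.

-0.4605

Richardson extrapolation on the trapezoidal column (denominator 4−1=3):
R_{1,1} = (4·(-0.443686) − (-0.391631)) / 3 = -0.461038
R_{2,1} = (4·(-0.456338) − (-0.443686)) / 3 = -0.460555
R_{2,2} = -0.460555 + (-0.460555 − (-0.461038))/15 = -0.460523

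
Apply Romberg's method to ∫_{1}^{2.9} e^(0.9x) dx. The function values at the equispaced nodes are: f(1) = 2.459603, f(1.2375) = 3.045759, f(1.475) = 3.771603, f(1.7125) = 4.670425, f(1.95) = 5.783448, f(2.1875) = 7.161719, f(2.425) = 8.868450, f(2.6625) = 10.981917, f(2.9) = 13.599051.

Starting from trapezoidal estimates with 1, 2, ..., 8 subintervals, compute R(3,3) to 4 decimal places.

R(0,0) (trapezoid, 1 panel, h=1.9000): 15.255721
R(1,0) (trapezoid, 2 panels, h=0.9500): 13.122136
R(2,0) (trapezoid, 4 panels, h=0.4750): 12.565093
R(3,0) (trapezoid, 8 panels, h=0.2375): 12.424254
R(1,1) = 13.122136 + (13.122136 − 15.255721)/3 = 12.410941
R(2,1) = 12.565093 + (12.565093 − 13.122136)/3 = 12.379412
R(3,1) = 12.424254 + (12.424254 − 12.565093)/3 = 12.377308
R(2,2) = 12.379412 + (12.379412 − 12.410941)/15 = 12.377310
R(3,2) = 12.377308 + (12.377308 − 12.379412)/15 = 12.377168
R(3,3) = 12.377168 + (12.377168 − 12.377310)/63 = 12.377166

12.3772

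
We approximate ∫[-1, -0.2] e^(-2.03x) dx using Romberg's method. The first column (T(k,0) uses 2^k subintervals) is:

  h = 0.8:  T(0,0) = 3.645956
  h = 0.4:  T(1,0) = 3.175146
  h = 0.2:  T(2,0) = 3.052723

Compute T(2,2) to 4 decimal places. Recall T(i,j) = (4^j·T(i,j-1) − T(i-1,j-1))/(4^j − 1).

T(1,1) = 3.175146 + (3.175146 − 3.645956)/3 = 3.018209
T(2,1) = 3.052723 + (3.052723 − 3.175146)/3 = 3.011915
T(2,2) = (16·3.011915 − 3.018209) / 15 = 3.011495

3.0115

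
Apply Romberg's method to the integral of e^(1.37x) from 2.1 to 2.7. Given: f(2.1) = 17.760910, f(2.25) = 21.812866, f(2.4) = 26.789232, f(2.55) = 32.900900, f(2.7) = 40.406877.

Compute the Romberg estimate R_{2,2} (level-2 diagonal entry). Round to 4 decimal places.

16.5299

R_{0,0} (trapezoid, 1 panel, h=0.6000): 17.450336
R_{1,0} (trapezoid, 2 panels, h=0.3000): 16.761938
R_{2,0} (trapezoid, 4 panels, h=0.1500): 16.588034
R_{1,1} = 16.761938 + (16.761938 − 17.450336)/3 = 16.532472
R_{2,1} = 16.588034 + (16.588034 − 16.761938)/3 = 16.530066
R_{2,2} = 16.530066 + (16.530066 − 16.532472)/15 = 16.529906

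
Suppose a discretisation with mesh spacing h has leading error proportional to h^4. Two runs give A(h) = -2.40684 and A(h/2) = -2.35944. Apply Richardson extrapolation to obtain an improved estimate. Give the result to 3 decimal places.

The leading error scales as h^4; refining by a factor of 2 reduces it by 2^4 = 16.
Extrapolated value = (16·A(h/2) − A(h)) / (16 − 1)
= (16·(-2.35944) − (-2.40684)) / 15
= -35.34420 / 15 = -2.35628

-2.356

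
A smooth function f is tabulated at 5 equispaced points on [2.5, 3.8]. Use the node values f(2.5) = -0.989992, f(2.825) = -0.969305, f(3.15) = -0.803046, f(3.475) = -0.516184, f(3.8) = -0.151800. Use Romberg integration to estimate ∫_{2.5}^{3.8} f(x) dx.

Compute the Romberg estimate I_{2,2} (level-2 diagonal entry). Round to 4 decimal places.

-0.9413

I_{0,0} (trapezoid, 1 panel, h=1.3000): -0.742165
I_{1,0} (trapezoid, 2 panels, h=0.6500): -0.893062
I_{2,0} (trapezoid, 4 panels, h=0.3250): -0.929315
I_{1,1} = -0.893062 + (-0.893062 − (-0.742165))/3 = -0.943361
I_{2,1} = -0.929315 + (-0.929315 − (-0.893062))/3 = -0.941399
I_{2,2} = -0.941399 + (-0.941399 − (-0.943361))/15 = -0.941268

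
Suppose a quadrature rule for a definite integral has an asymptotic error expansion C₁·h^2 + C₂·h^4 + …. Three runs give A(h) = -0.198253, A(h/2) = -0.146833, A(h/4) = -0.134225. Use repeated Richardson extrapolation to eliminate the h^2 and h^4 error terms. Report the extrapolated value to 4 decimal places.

First eliminate the h^2 term (factor 2^2 = 4):
  B₁ = (4·(-0.146833) − (-0.198253))/3 = -0.129693
  B₂ = (4·(-0.134225) − (-0.146833))/3 = -0.130022
Then eliminate the h^4 term (factor 2^4 = 16):
  (16·(-0.130022) − (-0.129693))/15 = -0.130044

-0.1300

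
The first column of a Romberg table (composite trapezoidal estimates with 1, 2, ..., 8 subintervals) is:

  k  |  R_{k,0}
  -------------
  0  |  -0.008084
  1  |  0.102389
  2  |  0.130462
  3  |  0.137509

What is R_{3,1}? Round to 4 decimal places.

0.1399

Richardson extrapolation on the trapezoidal column (denominator 4−1=3):
R_{3,1} = (4·0.137509 − 0.130462) / 3 = 0.139858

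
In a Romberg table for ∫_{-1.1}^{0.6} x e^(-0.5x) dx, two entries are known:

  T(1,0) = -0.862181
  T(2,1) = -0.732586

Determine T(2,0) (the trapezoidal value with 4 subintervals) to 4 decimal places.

From T(2,1) = (4·T(2,0) − T(1,0))/3, solve for T(2,0):
4·T(2,0) = 3·(-0.732586) + (-0.862181) = -3.059939
T(2,0) = -0.764985

-0.7650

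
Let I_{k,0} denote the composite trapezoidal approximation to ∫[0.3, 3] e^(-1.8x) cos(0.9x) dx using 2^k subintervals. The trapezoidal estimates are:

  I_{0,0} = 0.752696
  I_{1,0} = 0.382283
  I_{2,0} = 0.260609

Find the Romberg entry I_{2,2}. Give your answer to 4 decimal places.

I_{1,1} = 0.382283 + (0.382283 − 0.752696)/3 = 0.258812
I_{2,1} = 0.260609 + (0.260609 − 0.382283)/3 = 0.220051
I_{2,2} = 0.220051 + (0.220051 − 0.258812)/15 = 0.217467

0.2175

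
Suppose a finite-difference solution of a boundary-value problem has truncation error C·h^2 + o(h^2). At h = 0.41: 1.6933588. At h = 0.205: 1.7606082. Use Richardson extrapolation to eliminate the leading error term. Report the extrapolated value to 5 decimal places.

The leading error scales as h^2; refining by a factor of 2 reduces it by 2^2 = 4.
Extrapolated value = (4·A(h/2) − A(h)) / (4 − 1)
= (4·1.7606082 − 1.6933588) / 3
= 5.3490740 / 3 = 1.7830247

1.78302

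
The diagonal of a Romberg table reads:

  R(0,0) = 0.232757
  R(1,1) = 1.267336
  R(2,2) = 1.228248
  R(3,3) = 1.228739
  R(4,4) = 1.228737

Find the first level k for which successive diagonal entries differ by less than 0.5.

|R(1,1) − R(0,0)| = 1.034579 ≥ 0.5
|R(2,2) − R(1,1)| = 0.039088 < 0.5

k = 2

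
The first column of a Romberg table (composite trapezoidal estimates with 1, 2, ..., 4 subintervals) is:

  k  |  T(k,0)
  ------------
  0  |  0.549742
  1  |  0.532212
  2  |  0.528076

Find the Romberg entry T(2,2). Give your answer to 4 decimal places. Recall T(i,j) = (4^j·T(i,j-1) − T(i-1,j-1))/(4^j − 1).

0.5267

Richardson extrapolation on the trapezoidal column (denominator 4−1=3):
T(1,1) = (4·0.532212 − 0.549742) / 3 = 0.526369
T(2,1) = 0.528076 + (0.528076 − 0.532212)/3 = 0.526697
T(2,2) = (16·0.526697 − 0.526369) / 15 = 0.526719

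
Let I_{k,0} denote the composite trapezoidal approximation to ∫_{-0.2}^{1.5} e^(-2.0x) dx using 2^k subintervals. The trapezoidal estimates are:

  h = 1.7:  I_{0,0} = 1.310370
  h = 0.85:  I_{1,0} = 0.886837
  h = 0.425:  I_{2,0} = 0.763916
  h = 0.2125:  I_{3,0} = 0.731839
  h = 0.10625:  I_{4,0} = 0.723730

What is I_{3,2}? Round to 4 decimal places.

Richardson extrapolation on the trapezoidal column (denominator 4−1=3):
I_{2,1} = 0.763916 + (0.763916 − 0.886837)/3 = 0.722942
I_{3,1} = 0.731839 + (0.731839 − 0.763916)/3 = 0.721147
I_{3,2} = 0.721147 + (0.721147 − 0.722942)/15 = 0.721027

0.7210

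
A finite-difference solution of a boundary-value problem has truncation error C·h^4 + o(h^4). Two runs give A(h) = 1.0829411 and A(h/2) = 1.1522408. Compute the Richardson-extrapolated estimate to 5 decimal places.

The leading error scales as h^4; refining by a factor of 2 reduces it by 2^4 = 16.
Extrapolated value = (16·A(h/2) − A(h)) / (16 − 1)
= (16·1.1522408 − 1.0829411) / 15
= 17.3529117 / 15 = 1.1568608

1.15686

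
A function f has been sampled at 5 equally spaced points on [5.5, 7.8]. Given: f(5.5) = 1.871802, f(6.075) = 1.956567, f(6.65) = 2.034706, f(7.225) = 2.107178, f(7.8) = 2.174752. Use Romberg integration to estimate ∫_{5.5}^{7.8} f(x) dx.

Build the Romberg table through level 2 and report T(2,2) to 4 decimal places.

4.6711

T(0,0) (trapezoid, 1 panel, h=2.3000): 4.653537
T(1,0) (trapezoid, 2 panels, h=1.1500): 4.666680
T(2,0) (trapezoid, 4 panels, h=0.5750): 4.669994
T(1,1) = 4.666680 + (4.666680 − 4.653537)/3 = 4.671061
T(2,1) = 4.669994 + (4.669994 − 4.666680)/3 = 4.671099
T(2,2) = 4.671099 + (4.671099 − 4.671061)/15 = 4.671102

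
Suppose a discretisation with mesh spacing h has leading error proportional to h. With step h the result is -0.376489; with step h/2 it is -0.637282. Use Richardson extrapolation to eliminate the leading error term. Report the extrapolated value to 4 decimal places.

Extrapolated value = (2·A(h/2) − A(h)) / (2 − 1)
= (2·(-0.637282) − (-0.376489)) / 1
= -0.898075 / 1 = -0.898075

-0.8981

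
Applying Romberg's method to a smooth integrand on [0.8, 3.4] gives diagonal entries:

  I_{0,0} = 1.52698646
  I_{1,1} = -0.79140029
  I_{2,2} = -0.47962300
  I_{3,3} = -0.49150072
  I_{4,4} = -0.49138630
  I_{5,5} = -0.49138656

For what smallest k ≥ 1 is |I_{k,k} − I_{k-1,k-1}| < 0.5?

|I_{1,1} − I_{0,0}| = 2.31838675 ≥ 0.5
|I_{2,2} − I_{1,1}| = 0.31177729 < 0.5

k = 2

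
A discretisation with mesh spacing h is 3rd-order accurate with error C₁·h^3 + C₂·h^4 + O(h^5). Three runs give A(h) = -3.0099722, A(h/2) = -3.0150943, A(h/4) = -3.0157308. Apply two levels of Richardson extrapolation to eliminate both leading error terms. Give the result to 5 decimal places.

-3.01582

First eliminate the h^3 term (factor 2^3 = 8):
  B₁ = (8·(-3.0150943) − (-3.0099722))/7 = -3.0158260
  B₂ = (8·(-3.0157308) − (-3.0150943))/7 = -3.0158217
Then eliminate the h^4 term (factor 2^4 = 16):
  (16·(-3.0158217) − (-3.0158260))/15 = -3.0158214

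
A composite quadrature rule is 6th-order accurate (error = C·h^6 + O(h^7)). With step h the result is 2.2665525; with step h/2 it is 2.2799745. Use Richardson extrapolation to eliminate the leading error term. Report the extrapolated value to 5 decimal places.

2.28019

The leading error scales as h^6; refining by a factor of 2 reduces it by 2^6 = 64.
Extrapolated value = (64·A(h/2) − A(h)) / (64 − 1)
= (64·2.2799745 − 2.2665525) / 63
= 143.6518155 / 63 = 2.2801875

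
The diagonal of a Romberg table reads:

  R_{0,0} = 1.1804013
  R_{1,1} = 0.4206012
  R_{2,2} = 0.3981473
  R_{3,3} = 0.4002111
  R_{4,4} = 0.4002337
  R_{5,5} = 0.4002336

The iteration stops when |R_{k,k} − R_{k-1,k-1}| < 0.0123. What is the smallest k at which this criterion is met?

k = 3

|R_{1,1} − R_{0,0}| = 0.7598001 ≥ 0.0123
|R_{2,2} − R_{1,1}| = 0.0224539 ≥ 0.0123
|R_{3,3} − R_{2,2}| = 0.0020638 < 0.0123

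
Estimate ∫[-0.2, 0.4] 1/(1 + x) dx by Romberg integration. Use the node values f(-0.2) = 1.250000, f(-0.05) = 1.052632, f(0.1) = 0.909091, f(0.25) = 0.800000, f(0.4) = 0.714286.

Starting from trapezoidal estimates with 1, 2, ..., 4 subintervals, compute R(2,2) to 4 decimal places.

R(0,0) (trapezoid, 1 panel, h=0.6000): 0.589286
R(1,0) (trapezoid, 2 panels, h=0.3000): 0.567370
R(2,0) (trapezoid, 4 panels, h=0.1500): 0.561580
R(1,1) = 0.567370 + (0.567370 − 0.589286)/3 = 0.560065
R(2,1) = 0.561580 + (0.561580 − 0.567370)/3 = 0.559650
R(2,2) = 0.559650 + (0.559650 − 0.560065)/15 = 0.559622

0.5596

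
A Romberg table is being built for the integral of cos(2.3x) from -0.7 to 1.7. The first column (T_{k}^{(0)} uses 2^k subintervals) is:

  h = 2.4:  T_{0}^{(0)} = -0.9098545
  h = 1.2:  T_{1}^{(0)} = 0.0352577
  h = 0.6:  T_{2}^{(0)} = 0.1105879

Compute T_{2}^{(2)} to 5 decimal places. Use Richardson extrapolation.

0.12139

T_{1}^{(1)} = 0.0352577 + (0.0352577 − (-0.9098545))/3 = 0.3502951
T_{2}^{(1)} = (4·0.1105879 − 0.0352577) / 3 = 0.1356980
T_{2}^{(2)} = (16·0.1356980 − 0.3502951) / 15 = 0.1213915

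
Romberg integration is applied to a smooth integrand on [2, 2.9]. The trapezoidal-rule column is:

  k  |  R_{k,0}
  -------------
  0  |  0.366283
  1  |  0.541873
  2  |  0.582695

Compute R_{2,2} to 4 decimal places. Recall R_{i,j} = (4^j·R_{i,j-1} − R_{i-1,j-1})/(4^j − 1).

Richardson extrapolation on the trapezoidal column (denominator 4−1=3):
R_{1,1} = 0.541873 + (0.541873 − 0.366283)/3 = 0.600403
R_{2,1} = 0.582695 + (0.582695 − 0.541873)/3 = 0.596302
R_{2,2} = 0.596302 + (0.596302 − 0.600403)/15 = 0.596029
(Column j=1 coincides with Simpson's rule on the same nodes.)

0.5960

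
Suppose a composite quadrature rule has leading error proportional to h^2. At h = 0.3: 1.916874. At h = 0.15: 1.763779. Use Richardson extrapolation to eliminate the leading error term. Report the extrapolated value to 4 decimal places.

1.7127

Extrapolated value = (4·A(h/2) − A(h)) / (4 − 1)
= (4·1.763779 − 1.916874) / 3
= 5.138242 / 3 = 1.712747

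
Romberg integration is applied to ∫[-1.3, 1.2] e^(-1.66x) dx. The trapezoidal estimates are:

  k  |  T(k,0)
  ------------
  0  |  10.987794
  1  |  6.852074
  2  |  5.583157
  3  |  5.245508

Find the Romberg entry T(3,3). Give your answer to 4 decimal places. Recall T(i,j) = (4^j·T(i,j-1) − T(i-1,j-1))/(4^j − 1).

Richardson extrapolation on the trapezoidal column (denominator 4−1=3):
T(1,1) = (4·6.852074 − 10.987794) / 3 = 5.473501
T(2,1) = 5.583157 + (5.583157 − 6.852074)/3 = 5.160185
T(3,1) = 5.245508 + (5.245508 − 5.583157)/3 = 5.132958
T(2,2) = (16·5.160185 − 5.473501) / 15 = 5.139297
T(3,2) = (16·5.132958 − 5.160185) / 15 = 5.131143
T(3,3) = 5.131143 + (5.131143 − 5.139297)/63 = 5.131014
(Column j=1 coincides with Simpson's rule on the same nodes.)

5.1310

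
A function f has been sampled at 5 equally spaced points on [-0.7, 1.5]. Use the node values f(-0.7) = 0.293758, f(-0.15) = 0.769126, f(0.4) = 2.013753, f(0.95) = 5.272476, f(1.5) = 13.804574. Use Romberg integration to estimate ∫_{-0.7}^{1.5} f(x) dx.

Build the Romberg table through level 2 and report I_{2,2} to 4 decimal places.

7.7290

I_{0,0} (trapezoid, 1 panel, h=2.2000): 15.508165
I_{1,0} (trapezoid, 2 panels, h=1.1000): 9.969211
I_{2,0} (trapezoid, 4 panels, h=0.5500): 8.307487
I_{1,1} = 9.969211 + (9.969211 − 15.508165)/3 = 8.122893
I_{2,1} = 8.307487 + (8.307487 − 9.969211)/3 = 7.753579
I_{2,2} = 7.753579 + (7.753579 − 8.122893)/15 = 7.728958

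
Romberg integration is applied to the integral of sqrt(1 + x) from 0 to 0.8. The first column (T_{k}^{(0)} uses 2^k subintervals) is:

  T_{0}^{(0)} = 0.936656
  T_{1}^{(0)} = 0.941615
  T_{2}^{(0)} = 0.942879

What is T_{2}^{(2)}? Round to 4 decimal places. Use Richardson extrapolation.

T_{1}^{(1)} = 0.941615 + (0.941615 − 0.936656)/3 = 0.943268
T_{2}^{(1)} = (4·0.942879 − 0.941615) / 3 = 0.943300
T_{2}^{(2)} = 0.943300 + (0.943300 − 0.943268)/15 = 0.943302

0.9433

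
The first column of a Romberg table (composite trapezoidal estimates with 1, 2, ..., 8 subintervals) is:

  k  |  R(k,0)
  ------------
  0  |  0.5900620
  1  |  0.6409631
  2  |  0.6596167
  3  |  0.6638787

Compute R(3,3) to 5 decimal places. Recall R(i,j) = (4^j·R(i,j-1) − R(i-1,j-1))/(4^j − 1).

R(1,1) = 0.6409631 + (0.6409631 − 0.5900620)/3 = 0.6579301
R(2,1) = 0.6596167 + (0.6596167 − 0.6409631)/3 = 0.6658346
R(3,1) = (4·0.6638787 − 0.6596167) / 3 = 0.6652994
R(2,2) = (16·0.6658346 − 0.6579301) / 15 = 0.6663616
R(3,2) = (16·0.6652994 − 0.6658346) / 15 = 0.6652637
R(3,3) = (64·0.6652637 − 0.6663616) / 63 = 0.6652463

0.66525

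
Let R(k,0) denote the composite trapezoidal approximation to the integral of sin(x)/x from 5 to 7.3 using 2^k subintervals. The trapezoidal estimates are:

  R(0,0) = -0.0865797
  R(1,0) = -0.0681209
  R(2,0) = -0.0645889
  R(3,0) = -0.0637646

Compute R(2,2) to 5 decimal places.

-0.06351

R(1,1) = (4·(-0.0681209) − (-0.0865797)) / 3 = -0.0619680
R(2,1) = (4·(-0.0645889) − (-0.0681209)) / 3 = -0.0634116
R(2,2) = (16·(-0.0634116) − (-0.0619680)) / 15 = -0.0635078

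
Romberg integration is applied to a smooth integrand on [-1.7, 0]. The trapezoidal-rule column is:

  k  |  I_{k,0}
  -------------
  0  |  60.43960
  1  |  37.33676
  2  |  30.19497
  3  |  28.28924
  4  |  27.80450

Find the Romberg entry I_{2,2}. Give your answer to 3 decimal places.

Richardson extrapolation on the trapezoidal column (denominator 4−1=3):
I_{1,1} = 37.33676 + (37.33676 − 60.43960)/3 = 29.63581
I_{2,1} = 30.19497 + (30.19497 − 37.33676)/3 = 27.81437
I_{2,2} = (16·27.81437 − 29.63581) / 15 = 27.69294

27.693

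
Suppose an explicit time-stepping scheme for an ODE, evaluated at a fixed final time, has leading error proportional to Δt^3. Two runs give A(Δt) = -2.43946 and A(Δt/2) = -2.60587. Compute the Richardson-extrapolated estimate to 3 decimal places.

The leading error scales as Δt^3; refining by a factor of 2 reduces it by 2^3 = 8.
Extrapolated value = (8·A(Δt/2) − A(Δt)) / (8 − 1)
= (8·(-2.60587) − (-2.43946)) / 7
= -18.40750 / 7 = -2.62964

-2.630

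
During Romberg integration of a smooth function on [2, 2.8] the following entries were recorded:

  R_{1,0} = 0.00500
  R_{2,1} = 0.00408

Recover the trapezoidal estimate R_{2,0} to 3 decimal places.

0.004

From R_{2,1} = (4·R_{2,0} − R_{1,0})/3, solve for R_{2,0}:
4·R_{2,0} = 3·0.00408 + 0.00500 = 0.01724
R_{2,0} = 0.00431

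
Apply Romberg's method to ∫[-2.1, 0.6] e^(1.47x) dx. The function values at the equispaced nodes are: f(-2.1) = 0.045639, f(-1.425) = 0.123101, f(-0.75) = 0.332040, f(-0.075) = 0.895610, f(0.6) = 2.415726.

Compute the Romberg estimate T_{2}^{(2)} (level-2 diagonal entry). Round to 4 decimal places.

T_{0}^{(0)} (trapezoid, 1 panel, h=2.7000): 3.322843
T_{1}^{(0)} (trapezoid, 2 panels, h=1.3500): 2.109675
T_{2}^{(0)} (trapezoid, 4 panels, h=0.6750): 1.742468
T_{1}^{(1)} = 2.109675 + (2.109675 − 3.322843)/3 = 1.705286
T_{2}^{(1)} = 1.742468 + (1.742468 − 2.109675)/3 = 1.620066
T_{2}^{(2)} = 1.620066 + (1.620066 − 1.705286)/15 = 1.614385

1.6144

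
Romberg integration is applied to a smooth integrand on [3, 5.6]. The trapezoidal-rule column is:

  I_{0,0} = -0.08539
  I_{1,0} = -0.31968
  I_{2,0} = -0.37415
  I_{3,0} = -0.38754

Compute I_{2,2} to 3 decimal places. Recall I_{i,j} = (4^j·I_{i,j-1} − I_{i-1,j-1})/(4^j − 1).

-0.392

Richardson extrapolation on the trapezoidal column (denominator 4−1=3):
I_{1,1} = -0.31968 + (-0.31968 − (-0.08539))/3 = -0.39778
I_{2,1} = (4·(-0.37415) − (-0.31968)) / 3 = -0.39231
I_{2,2} = -0.39231 + (-0.39231 − (-0.39778))/15 = -0.39195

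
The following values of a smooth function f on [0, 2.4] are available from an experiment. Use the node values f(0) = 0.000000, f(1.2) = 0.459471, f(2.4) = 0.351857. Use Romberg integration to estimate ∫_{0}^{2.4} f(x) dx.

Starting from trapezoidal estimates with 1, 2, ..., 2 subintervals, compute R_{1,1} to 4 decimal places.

0.8759

R_{0,0} (trapezoid, 1 panel, h=2.4000): 0.422228
R_{1,0} (trapezoid, 2 panels, h=1.2000): 0.762479
R_{1,1} = 0.762479 + (0.762479 − 0.422228)/3 = 0.875896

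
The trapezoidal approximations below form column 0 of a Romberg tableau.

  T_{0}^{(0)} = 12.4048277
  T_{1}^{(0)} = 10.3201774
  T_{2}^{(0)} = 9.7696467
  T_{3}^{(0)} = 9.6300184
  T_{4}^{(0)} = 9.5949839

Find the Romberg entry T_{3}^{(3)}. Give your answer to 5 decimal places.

Richardson extrapolation on the trapezoidal column (denominator 4−1=3):
T_{1}^{(1)} = (4·10.3201774 − 12.4048277) / 3 = 9.6252940
T_{2}^{(1)} = 9.7696467 + (9.7696467 − 10.3201774)/3 = 9.5861365
T_{3}^{(1)} = 9.6300184 + (9.6300184 − 9.7696467)/3 = 9.5834756
T_{2}^{(2)} = 9.5861365 + (9.5861365 − 9.6252940)/15 = 9.5835260
T_{3}^{(2)} = (16·9.5834756 − 9.5861365) / 15 = 9.5832982
T_{3}^{(3)} = 9.5832982 + (9.5832982 − 9.5835260)/63 = 9.5832946

9.58329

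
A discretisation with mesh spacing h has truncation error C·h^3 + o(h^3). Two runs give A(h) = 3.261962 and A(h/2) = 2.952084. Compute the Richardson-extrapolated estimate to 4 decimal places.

2.9078

Extrapolated value = (8·A(h/2) − A(h)) / (8 − 1)
= (8·2.952084 − 3.261962) / 7
= 20.354710 / 7 = 2.907816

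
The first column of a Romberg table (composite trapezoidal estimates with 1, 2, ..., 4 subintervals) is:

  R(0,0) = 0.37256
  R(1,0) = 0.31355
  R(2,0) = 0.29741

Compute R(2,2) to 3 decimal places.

0.292

R(1,1) = 0.31355 + (0.31355 − 0.37256)/3 = 0.29388
R(2,1) = 0.29741 + (0.29741 − 0.31355)/3 = 0.29203
R(2,2) = (16·0.29203 − 0.29388) / 15 = 0.29191
(Column j=1 coincides with Simpson's rule on the same nodes.)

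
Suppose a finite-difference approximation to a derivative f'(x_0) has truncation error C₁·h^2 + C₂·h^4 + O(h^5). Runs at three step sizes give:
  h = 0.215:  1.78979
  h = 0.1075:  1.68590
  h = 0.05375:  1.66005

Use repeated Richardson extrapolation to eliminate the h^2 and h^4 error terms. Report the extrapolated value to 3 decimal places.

First eliminate the h^2 term (factor 2^2 = 4):
  B₁ = (4·1.68590 − 1.78979)/3 = 1.65127
  B₂ = (4·1.66005 − 1.68590)/3 = 1.65143
Then eliminate the h^4 term (factor 2^4 = 16):
  (16·1.65143 − 1.65127)/15 = 1.65144

1.651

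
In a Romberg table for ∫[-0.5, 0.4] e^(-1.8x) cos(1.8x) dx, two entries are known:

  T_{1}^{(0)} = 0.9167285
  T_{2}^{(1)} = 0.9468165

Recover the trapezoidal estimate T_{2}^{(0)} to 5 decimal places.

From T_{2}^{(1)} = (4·T_{2}^{(0)} − T_{1}^{(0)})/3, solve for T_{2}^{(0)}:
4·T_{2}^{(0)} = 3·0.9468165 + 0.9167285 = 3.7571780
T_{2}^{(0)} = 0.9392945

0.93929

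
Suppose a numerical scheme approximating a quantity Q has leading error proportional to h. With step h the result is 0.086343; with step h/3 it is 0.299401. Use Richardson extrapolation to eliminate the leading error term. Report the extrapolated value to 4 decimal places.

0.4059

Extrapolated value = (3·A(h/3) − A(h)) / (3 − 1)
= (3·0.299401 − 0.086343) / 2
= 0.811860 / 2 = 0.405930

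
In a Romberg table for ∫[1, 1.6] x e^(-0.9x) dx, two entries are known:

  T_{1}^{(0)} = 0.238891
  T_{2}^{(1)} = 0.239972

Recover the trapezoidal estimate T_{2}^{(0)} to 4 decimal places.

From T_{2}^{(1)} = (4·T_{2}^{(0)} − T_{1}^{(0)})/3, solve for T_{2}^{(0)}:
4·T_{2}^{(0)} = 3·0.239972 + 0.238891 = 0.958807
T_{2}^{(0)} = 0.239702

0.2397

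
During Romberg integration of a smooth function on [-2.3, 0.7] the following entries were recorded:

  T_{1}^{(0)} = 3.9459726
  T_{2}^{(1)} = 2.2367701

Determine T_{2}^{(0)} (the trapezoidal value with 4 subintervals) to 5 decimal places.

2.66407

From T_{2}^{(1)} = (4·T_{2}^{(0)} − T_{1}^{(0)})/3, solve for T_{2}^{(0)}:
4·T_{2}^{(0)} = 3·2.2367701 + 3.9459726 = 10.6562829
T_{2}^{(0)} = 2.6640707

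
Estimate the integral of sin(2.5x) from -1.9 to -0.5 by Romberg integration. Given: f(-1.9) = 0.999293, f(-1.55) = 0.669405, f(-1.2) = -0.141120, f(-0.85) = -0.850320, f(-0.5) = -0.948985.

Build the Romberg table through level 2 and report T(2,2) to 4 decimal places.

T(0,0) (trapezoid, 1 panel, h=1.4000): 0.035216
T(1,0) (trapezoid, 2 panels, h=0.7000): -0.081176
T(2,0) (trapezoid, 4 panels, h=0.3500): -0.103908
T(1,1) = -0.081176 + (-0.081176 − 0.035216)/3 = -0.119973
T(2,1) = -0.103908 + (-0.103908 − (-0.081176))/3 = -0.111485
T(2,2) = -0.111485 + (-0.111485 − (-0.119973))/15 = -0.110919

-0.1109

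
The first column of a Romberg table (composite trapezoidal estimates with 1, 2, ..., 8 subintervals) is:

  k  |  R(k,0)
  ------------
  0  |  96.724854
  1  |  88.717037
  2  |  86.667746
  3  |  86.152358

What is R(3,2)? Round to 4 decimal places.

Richardson extrapolation on the trapezoidal column (denominator 4−1=3):
R(2,1) = (4·86.667746 − 88.717037) / 3 = 85.984649
R(3,1) = (4·86.152358 − 86.667746) / 3 = 85.980562
R(3,2) = (16·85.980562 − 85.984649) / 15 = 85.980290
(Column j=1 coincides with Simpson's rule on the same nodes.)

85.9803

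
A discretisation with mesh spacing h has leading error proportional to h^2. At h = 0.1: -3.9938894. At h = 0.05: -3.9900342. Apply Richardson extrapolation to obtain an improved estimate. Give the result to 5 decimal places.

-3.98875

Extrapolated value = (4·A(h/2) − A(h)) / (4 − 1)
= (4·(-3.9900342) − (-3.9938894)) / 3
= -11.9662474 / 3 = -3.9887491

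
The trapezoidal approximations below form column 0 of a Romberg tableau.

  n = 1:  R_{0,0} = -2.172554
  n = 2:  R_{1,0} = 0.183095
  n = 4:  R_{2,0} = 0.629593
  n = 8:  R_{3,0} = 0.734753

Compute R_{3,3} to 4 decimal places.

Richardson extrapolation on the trapezoidal column (denominator 4−1=3):
R_{1,1} = 0.183095 + (0.183095 − (-2.172554))/3 = 0.968311
R_{2,1} = 0.629593 + (0.629593 − 0.183095)/3 = 0.778426
R_{3,1} = (4·0.734753 − 0.629593) / 3 = 0.769806
R_{2,2} = 0.778426 + (0.778426 − 0.968311)/15 = 0.765767
R_{3,2} = 0.769806 + (0.769806 − 0.778426)/15 = 0.769231
R_{3,3} = 0.769231 + (0.769231 − 0.765767)/63 = 0.769286

0.7693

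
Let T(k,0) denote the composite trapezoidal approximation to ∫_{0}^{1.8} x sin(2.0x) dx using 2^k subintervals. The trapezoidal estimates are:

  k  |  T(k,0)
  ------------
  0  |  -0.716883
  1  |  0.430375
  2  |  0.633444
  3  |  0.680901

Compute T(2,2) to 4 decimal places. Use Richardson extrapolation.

0.6937

Richardson extrapolation on the trapezoidal column (denominator 4−1=3):
T(1,1) = (4·0.430375 − (-0.716883)) / 3 = 0.812794
T(2,1) = 0.633444 + (0.633444 − 0.430375)/3 = 0.701134
T(2,2) = 0.701134 + (0.701134 − 0.812794)/15 = 0.693690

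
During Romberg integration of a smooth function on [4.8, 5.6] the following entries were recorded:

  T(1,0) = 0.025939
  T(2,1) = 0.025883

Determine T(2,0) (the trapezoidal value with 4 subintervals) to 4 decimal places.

0.0259

From T(2,1) = (4·T(2,0) − T(1,0))/3, solve for T(2,0):
4·T(2,0) = 3·0.025883 + 0.025939 = 0.103588
T(2,0) = 0.025897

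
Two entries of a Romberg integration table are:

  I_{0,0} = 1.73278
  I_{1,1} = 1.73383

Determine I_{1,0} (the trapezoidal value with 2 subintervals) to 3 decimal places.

From I_{1,1} = (4·I_{1,0} − I_{0,0})/3, solve for I_{1,0}:
4·I_{1,0} = 3·1.73383 + 1.73278 = 6.93427
I_{1,0} = 1.73357

1.734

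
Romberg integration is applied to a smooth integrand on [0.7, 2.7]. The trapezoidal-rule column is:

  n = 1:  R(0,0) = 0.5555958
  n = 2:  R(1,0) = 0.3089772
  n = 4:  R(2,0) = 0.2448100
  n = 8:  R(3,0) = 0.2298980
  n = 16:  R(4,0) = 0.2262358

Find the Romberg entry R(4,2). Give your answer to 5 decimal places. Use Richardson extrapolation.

0.22502

Richardson extrapolation on the trapezoidal column (denominator 4−1=3):
R(3,1) = 0.2298980 + (0.2298980 − 0.2448100)/3 = 0.2249273
R(4,1) = (4·0.2262358 − 0.2298980) / 3 = 0.2250151
R(4,2) = 0.2250151 + (0.2250151 − 0.2249273)/15 = 0.2250210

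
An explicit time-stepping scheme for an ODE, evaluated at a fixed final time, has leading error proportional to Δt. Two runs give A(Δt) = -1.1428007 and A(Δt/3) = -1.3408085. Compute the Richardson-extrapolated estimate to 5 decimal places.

The leading error scales as Δt; refining by a factor of 3 reduces it by 3^1 = 3.
Extrapolated value = (3·A(Δt/3) − A(Δt)) / (3 − 1)
= (3·(-1.3408085) − (-1.1428007)) / 2
= -2.8796248 / 2 = -1.4398124

-1.43981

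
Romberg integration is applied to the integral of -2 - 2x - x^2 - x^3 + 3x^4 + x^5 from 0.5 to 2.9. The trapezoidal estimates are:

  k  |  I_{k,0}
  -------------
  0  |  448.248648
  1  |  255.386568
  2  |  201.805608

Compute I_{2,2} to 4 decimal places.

Richardson extrapolation on the trapezoidal column (denominator 4−1=3):
I_{1,1} = 255.386568 + (255.386568 − 448.248648)/3 = 191.099208
I_{2,1} = (4·201.805608 − 255.386568) / 3 = 183.945288
I_{2,2} = 183.945288 + (183.945288 − 191.099208)/15 = 183.468360

183.4684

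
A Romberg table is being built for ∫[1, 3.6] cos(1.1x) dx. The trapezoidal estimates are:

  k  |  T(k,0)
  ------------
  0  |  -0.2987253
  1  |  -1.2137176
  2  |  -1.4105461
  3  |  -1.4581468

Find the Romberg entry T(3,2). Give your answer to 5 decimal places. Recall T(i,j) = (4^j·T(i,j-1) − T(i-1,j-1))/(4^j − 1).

-1.47387

Richardson extrapolation on the trapezoidal column (denominator 4−1=3):
T(2,1) = -1.4105461 + (-1.4105461 − (-1.2137176))/3 = -1.4761556
T(3,1) = -1.4581468 + (-1.4581468 − (-1.4105461))/3 = -1.4740137
T(3,2) = -1.4740137 + (-1.4740137 − (-1.4761556))/15 = -1.4738709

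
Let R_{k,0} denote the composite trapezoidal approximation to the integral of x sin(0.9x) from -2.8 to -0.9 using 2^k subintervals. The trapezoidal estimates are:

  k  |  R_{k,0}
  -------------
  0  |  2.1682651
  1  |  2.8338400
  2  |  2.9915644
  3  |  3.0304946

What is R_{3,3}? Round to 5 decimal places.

3.04343

Richardson extrapolation on the trapezoidal column (denominator 4−1=3):
R_{1,1} = (4·2.8338400 − 2.1682651) / 3 = 3.0556983
R_{2,1} = (4·2.9915644 − 2.8338400) / 3 = 3.0441392
R_{3,1} = (4·3.0304946 − 2.9915644) / 3 = 3.0434713
R_{2,2} = 3.0441392 + (3.0441392 − 3.0556983)/15 = 3.0433686
R_{3,2} = (16·3.0434713 − 3.0441392) / 15 = 3.0434268
R_{3,3} = (64·3.0434268 − 3.0433686) / 63 = 3.0434277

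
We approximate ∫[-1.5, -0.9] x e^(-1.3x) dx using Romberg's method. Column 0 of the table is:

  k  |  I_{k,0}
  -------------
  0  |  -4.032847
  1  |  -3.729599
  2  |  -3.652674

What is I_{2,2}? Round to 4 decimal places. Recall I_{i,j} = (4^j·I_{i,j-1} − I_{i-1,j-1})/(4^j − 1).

Richardson extrapolation on the trapezoidal column (denominator 4−1=3):
I_{1,1} = -3.729599 + (-3.729599 − (-4.032847))/3 = -3.628516
I_{2,1} = -3.652674 + (-3.652674 − (-3.729599))/3 = -3.627032
I_{2,2} = -3.627032 + (-3.627032 − (-3.628516))/15 = -3.626933

-3.6269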